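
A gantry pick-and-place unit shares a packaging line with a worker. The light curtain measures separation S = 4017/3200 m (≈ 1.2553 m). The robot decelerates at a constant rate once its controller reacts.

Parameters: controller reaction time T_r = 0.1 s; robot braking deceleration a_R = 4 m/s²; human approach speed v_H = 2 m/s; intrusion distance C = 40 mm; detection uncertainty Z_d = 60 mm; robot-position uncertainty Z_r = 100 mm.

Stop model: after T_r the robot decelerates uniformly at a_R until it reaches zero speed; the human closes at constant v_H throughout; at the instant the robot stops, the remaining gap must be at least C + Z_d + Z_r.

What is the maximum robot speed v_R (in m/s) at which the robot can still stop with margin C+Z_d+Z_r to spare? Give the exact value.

v_R_max = 23/20 m/s = 1.1500 m/s

quadratic (1/8)·v² + (3/5)·v + (-2737/3200) = 0
  disc = (3/5)² − 4·(1/8)·(-2737/3200) = 5041/6400 ; √disc = 71/80
  v_R = (−(3/5) + 71/80) / (2·(1/8)) = 23/20 m/s
check:
T_s = v_R/a_R = (23/20)/4 = 0.2875 s
reaction-phase robot travel = 1.1500·0.1000 = 0.1150 m
robot covers 1.1500·0.2875 − ½·4.0000·0.2875² = 0.1653 m while stopping
human closes 2.0000·0.3875 = 0.7750 m
C+Z_d+Z_r = 0.0400+0.0600+0.1000 = 0.2000 m
sum ≈ 0.1150+0.1653+0.7750+0.2000 ≈ 1.2553 m = S ✓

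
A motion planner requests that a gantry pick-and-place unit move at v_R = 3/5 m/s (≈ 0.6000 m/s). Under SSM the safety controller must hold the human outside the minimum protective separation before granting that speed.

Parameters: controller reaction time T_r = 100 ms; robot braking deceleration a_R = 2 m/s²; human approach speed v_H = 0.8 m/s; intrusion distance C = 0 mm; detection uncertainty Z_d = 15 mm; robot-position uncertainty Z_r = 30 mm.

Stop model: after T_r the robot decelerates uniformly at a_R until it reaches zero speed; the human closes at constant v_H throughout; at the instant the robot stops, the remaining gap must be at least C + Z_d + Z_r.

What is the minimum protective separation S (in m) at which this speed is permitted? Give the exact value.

S_min = 103/200 m = 0.5150 m

stop time T_s = (3/5)/2 = 0.3000 s
robot in T_r: 0.6000·0.1000 = 0.0600 m
braking distance = 0.6000²/(2·2.0000) = 0.0900 m
person approaches 0.8000·(0.1000+0.3000) = 0.3200 m
residual clearance needed = 0.0000+0.0150+0.0300 = 0.0450 m
S_min ≈ 0.0600+0.0900+0.3200+0.0450  ⇒  S_min = 103/200 m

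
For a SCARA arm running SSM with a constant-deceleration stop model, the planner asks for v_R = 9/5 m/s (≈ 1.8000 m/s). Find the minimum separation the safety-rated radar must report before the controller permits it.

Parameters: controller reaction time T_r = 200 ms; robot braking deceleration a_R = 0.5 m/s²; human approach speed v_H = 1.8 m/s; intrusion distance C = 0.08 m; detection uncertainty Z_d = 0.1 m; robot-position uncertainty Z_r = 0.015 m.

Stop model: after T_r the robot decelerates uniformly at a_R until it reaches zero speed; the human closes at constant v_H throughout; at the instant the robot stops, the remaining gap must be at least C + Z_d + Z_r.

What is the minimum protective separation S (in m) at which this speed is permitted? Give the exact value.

T_s = v_R/a_R = (9/5)/(1/2) = 3.6000 s
reaction-phase robot travel = 1.8000·0.2000 = 0.3600 m
robot covers 1.8000·3.6000 − ½·0.5000·3.6000² = 3.2400 m while stopping
person approaches 1.8000·(0.2000+3.6000) = 6.8400 m
residual clearance needed = 0.0800+0.1000+0.0150 = 0.1950 m
S_min ≈ 0.3600+3.2400+6.8400+0.1950  ⇒  S_min = 2127/200 m

S_min = 2127/200 m = 10.6350 m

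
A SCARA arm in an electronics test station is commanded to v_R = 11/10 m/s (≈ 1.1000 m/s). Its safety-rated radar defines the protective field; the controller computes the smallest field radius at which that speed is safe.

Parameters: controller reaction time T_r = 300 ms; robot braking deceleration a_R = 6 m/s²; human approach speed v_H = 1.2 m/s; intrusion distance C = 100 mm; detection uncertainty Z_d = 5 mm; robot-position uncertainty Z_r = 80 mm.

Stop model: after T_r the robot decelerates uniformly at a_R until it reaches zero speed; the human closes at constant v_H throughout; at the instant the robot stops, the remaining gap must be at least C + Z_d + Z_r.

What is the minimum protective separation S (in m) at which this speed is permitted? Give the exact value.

S_min = 287/240 m = 1.1958 m

T_s = v_R/a_R = (11/10)/6 = 0.1833 s
robot in T_r: 1.1000·0.3000 = 0.3300 m
robot under decel: 1.1000²/(2·6.0000) = 0.1008 m
person approaches 1.2000·(0.3000+0.1833) = 0.5800 m
C+Z_d+Z_r = 0.1000+0.0050+0.0800 = 0.1850 m
S_min ≈ 0.3300+0.1008+0.5800+0.1850  ⇒  S_min = 287/240 m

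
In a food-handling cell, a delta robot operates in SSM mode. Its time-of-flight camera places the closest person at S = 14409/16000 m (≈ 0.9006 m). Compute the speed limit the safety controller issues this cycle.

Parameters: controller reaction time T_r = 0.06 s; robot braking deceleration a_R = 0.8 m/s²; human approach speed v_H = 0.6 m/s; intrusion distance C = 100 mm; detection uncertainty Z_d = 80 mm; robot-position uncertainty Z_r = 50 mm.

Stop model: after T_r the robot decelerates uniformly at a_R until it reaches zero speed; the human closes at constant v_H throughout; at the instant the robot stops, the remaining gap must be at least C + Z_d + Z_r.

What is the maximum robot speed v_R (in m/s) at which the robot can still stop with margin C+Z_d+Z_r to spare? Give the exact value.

collect terms ⇒ (5/8)·v_R² + (81/100)·v_R + (-10153/16000) = 0
  disc = (81/100)² − 4·(5/8)·(-10153/16000) = 358801/160000 ; √disc = 599/400
  v_R = (−(81/100) + 599/400) / (2·(5/8)) = 11/20 m/s
check:
braking lasts T_s = (11/20)/(4/5) = 0.6875 s
robot in T_r: 0.5500·0.0600 = 0.0330 m
robot under decel: 0.5500²/(2·0.8000) = 0.1891 m
human closes 0.6000·0.7475 = 0.4485 m
margins: 0.1000+0.0800+0.0500 = 0.2300 m
sum ≈ 0.0330+0.1891+0.4485+0.2300 ≈ 0.9006 m = S ✓

v_R_max = 11/20 m/s = 0.5500 m/s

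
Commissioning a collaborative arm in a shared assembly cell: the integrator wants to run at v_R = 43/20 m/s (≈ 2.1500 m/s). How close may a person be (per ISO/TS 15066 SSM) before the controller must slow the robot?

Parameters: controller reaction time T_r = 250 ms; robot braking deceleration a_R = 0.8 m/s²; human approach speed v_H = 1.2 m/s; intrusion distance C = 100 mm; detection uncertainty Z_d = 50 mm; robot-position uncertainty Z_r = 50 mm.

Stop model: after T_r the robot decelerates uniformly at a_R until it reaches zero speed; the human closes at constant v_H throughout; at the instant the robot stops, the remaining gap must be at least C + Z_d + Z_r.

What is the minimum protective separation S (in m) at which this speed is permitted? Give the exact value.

S_min = 4577/640 m = 7.1516 m

stop time T_s = (43/20)/(4/5) = 2.6875 s
robot covers v_R·T_r = 2.1500·0.2500 = 0.5375 m before braking
braking distance = 2.1500²/(2·0.8000) = 2.8891 m
human over T_r+T_s: 1.2000·(0.2500+2.6875) = 3.5250 m
residual clearance needed = 0.1000+0.0500+0.0500 = 0.2000 m
S_min ≈ 0.5375+2.8891+3.5250+0.2000  ⇒  S_min = 4577/640 m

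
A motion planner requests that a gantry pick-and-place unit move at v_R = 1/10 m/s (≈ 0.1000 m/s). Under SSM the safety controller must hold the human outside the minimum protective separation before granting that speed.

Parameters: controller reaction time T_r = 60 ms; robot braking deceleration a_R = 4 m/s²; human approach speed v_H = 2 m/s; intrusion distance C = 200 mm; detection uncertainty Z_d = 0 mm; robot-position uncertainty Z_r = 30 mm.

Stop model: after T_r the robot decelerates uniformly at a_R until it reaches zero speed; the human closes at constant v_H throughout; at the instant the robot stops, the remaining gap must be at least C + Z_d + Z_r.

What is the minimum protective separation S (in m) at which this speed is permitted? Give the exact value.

braking lasts T_s = (1/10)/4 = 0.0250 s
reaction-phase robot travel = 0.1000·0.0600 = 0.0060 m
robot under decel: 0.1000²/(2·4.0000) = 0.0013 m
human closes 2.0000·0.0850 = 0.1700 m
margins: 0.2000+0.0000+0.0300 = 0.2300 m
S_min ≈ 0.0060+0.0013+0.1700+0.2300  ⇒  S_min = 1629/4000 m

S_min = 1629/4000 m = 0.4073 m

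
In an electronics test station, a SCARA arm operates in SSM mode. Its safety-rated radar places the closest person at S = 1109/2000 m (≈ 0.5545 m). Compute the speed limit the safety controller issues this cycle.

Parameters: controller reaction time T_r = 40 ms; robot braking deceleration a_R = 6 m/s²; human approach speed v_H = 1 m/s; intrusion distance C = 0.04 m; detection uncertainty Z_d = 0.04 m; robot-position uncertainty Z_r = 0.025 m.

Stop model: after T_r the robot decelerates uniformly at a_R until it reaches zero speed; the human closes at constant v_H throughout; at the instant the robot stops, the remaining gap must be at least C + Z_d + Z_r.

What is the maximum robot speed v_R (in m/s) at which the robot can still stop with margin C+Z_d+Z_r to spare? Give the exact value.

v_R_max = 13/10 m/s = 1.3000 m/s

quadratic (1/12)·v² + (31/150)·v + (-819/2000) = 0
  disc = (31/150)² − 4·(1/12)·(-819/2000) = 16129/90000 ; √disc = 127/300
  v_R = (−(31/150) + 127/300) / (2·(1/12)) = 13/10 m/s
check:
T_s = v_R/a_R = (13/10)/6 = 0.2167 s
robot covers v_R·T_r = 1.3000·0.0400 = 0.0520 m before braking
robot under decel: 1.3000²/(2·6.0000) = 0.1408 m
human over T_r+T_s: 1.0000·(0.0400+0.2167) = 0.2567 m
residual clearance needed = 0.0400+0.0400+0.0250 = 0.1050 m
sum ≈ 0.0520+0.1408+0.2567+0.1050 ≈ 0.5545 m = S ✓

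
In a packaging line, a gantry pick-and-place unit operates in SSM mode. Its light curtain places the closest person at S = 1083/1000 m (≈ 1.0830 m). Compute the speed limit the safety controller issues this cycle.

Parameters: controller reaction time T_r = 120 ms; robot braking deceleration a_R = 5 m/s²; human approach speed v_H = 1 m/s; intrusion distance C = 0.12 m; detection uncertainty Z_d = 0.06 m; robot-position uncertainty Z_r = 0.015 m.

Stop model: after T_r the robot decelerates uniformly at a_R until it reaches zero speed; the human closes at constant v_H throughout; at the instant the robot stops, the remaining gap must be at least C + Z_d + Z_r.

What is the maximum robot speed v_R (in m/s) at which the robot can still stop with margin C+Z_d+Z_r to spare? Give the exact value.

collect terms ⇒ (1/10)·v_R² + (8/25)·v_R + (-96/125) = 0
  disc = (8/25)² − 4·(1/10)·(-96/125) = 256/625 ; √disc = 16/25
  v_R = (−(8/25) + 16/25) / (2·(1/10)) = 8/5 m/s
check:
braking lasts T_s = (8/5)/5 = 0.3200 s
reaction-phase robot travel = 1.6000·0.1200 = 0.1920 m
robot under decel: 1.6000²/(2·5.0000) = 0.2560 m
person approaches 1.0000·(0.1200+0.3200) = 0.4400 m
margins: 0.1200+0.0600+0.0150 = 0.1950 m
sum ≈ 0.1920+0.2560+0.4400+0.1950 ≈ 1.0830 m = S ✓

v_R_max = 8/5 m/s = 1.6000 m/s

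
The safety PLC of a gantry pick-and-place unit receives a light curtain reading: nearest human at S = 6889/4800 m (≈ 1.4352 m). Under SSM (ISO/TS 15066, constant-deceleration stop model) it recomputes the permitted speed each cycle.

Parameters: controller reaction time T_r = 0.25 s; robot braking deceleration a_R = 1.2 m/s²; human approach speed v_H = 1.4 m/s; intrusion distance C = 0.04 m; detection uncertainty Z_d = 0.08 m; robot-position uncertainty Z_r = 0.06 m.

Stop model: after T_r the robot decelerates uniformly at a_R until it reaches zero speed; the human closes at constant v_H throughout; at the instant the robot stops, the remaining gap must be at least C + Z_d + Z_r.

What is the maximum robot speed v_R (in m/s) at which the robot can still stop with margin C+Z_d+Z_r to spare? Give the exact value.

v_R_max = 11/20 m/s = 0.5500 m/s

quadratic (5/12)·v² + (17/12)·v + (-869/960) = 0
  disc = (17/12)² − 4·(5/12)·(-869/960) = 225/64 ; √disc = 15/8
  v_R = (−(17/12) + 15/8) / (2·(5/12)) = 11/20 m/s
check:
T_s = v_R/a_R = (11/20)/(6/5) = 0.4583 s
reaction-phase robot travel = 0.5500·0.2500 = 0.1375 m
robot under decel: 0.5500²/(2·1.2000) = 0.1260 m
human closes 1.4000·0.7083 = 0.9917 m
margins: 0.0400+0.0800+0.0600 = 0.1800 m
sum ≈ 0.1375+0.1260+0.9917+0.1800 ≈ 1.4352 m = S ✓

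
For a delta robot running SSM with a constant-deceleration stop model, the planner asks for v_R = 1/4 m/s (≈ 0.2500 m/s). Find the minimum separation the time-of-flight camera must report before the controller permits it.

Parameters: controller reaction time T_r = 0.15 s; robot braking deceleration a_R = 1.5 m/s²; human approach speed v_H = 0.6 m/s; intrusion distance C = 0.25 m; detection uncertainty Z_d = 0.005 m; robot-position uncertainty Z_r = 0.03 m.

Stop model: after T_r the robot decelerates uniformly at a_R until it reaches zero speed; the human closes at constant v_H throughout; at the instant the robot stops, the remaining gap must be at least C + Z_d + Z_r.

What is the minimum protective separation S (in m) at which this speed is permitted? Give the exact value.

stop time T_s = (1/4)/(3/2) = 0.1667 s
robot in T_r: 0.2500·0.1500 = 0.0375 m
robot under decel: 0.2500²/(2·1.5000) = 0.0208 m
human over T_r+T_s: 0.6000·(0.1500+0.1667) = 0.1900 m
C+Z_d+Z_r = 0.2500+0.0050+0.0300 = 0.2850 m
S_min ≈ 0.0375+0.0208+0.1900+0.2850  ⇒  S_min = 8/15 m

S_min = 8/15 m = 0.5333 m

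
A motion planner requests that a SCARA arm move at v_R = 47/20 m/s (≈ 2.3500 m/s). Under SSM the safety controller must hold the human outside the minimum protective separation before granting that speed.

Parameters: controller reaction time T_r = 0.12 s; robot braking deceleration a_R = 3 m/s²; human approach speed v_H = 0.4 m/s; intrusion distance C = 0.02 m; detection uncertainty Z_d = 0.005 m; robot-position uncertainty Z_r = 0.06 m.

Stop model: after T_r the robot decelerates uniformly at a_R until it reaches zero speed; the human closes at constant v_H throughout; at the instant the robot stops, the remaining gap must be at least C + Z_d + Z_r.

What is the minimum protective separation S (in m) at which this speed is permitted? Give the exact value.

stop time T_s = (47/20)/3 = 0.7833 s
reaction-phase robot travel = 2.3500·0.1200 = 0.2820 m
braking distance = 2.3500²/(2·3.0000) = 0.9204 m
person approaches 0.4000·(0.1200+0.7833) = 0.3613 m
C+Z_d+Z_r = 0.0200+0.0050+0.0600 = 0.0850 m
S_min ≈ 0.2820+0.9204+0.3613+0.0850  ⇒  S_min = 1319/800 m

S_min = 1319/800 m = 1.6487 m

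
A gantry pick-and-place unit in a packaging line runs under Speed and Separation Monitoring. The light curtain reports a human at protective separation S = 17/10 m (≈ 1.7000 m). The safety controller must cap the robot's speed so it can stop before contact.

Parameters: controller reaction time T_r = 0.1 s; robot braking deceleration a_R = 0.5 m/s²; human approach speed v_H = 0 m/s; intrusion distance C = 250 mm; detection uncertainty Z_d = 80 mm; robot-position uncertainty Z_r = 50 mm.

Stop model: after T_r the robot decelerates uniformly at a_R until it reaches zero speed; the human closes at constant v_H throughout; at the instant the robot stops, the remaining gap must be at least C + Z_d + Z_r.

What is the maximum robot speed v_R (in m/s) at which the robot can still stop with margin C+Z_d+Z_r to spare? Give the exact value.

v_R_max = 11/10 m/s = 1.1000 m/s

collect terms ⇒ (1)·v_R² + (1/10)·v_R + (-33/25) = 0
  disc = (1/10)² − 4·(1)·(-33/25) = 529/100 ; √disc = 23/10
  v_R = (−(1/10) + 23/10) / (2·(1)) = 11/10 m/s
check:
stop time T_s = (11/10)/(1/2) = 2.2000 s
robot covers v_R·T_r = 1.1000·0.1000 = 0.1100 m before braking
robot covers 1.1000·2.2000 − ½·0.5000·2.2000² = 1.2100 m while stopping
human over T_r+T_s: 0.0000·(0.1000+2.2000) = 0.0000 m
residual clearance needed = 0.2500+0.0800+0.0500 = 0.3800 m
sum ≈ 0.1100+1.2100+0.0000+0.3800 ≈ 1.7000 m = S ✓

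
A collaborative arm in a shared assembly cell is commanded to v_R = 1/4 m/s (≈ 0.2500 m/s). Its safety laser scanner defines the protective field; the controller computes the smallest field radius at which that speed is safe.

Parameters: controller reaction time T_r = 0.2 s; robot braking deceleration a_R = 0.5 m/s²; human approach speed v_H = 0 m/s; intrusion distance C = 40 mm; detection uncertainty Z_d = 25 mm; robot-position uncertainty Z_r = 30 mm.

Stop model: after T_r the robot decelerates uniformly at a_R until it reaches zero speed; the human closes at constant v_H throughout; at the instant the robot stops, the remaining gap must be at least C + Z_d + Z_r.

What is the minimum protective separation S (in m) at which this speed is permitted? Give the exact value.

S_min = 83/400 m = 0.2075 m

T_s = v_R/a_R = (1/4)/(1/2) = 0.5000 s
reaction-phase robot travel = 0.2500·0.2000 = 0.0500 m
robot under decel: 0.2500²/(2·0.5000) = 0.0625 m
human closes 0.0000·0.7000 = 0.0000 m
residual clearance needed = 0.0400+0.0250+0.0300 = 0.0950 m
S_min ≈ 0.0500+0.0625+0.0000+0.0950  ⇒  S_min = 83/400 m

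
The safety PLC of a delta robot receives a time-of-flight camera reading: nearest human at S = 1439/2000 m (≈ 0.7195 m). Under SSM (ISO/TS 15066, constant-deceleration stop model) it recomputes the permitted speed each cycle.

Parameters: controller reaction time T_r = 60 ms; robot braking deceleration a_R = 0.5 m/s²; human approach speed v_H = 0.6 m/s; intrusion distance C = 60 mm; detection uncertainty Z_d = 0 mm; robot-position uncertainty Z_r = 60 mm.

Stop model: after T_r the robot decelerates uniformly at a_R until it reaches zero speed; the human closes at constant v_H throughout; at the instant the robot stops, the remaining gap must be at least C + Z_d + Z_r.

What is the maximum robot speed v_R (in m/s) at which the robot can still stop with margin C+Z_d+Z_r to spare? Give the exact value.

v_R_max = 7/20 m/s = 0.3500 m/s

at the boundary: (1)·v² + (63/50)·v + (-1127/2000) = 0
  disc = (63/50)² − 4·(1)·(-1127/2000) = 2401/625 ; √disc = 49/25
  v_R = (−(63/50) + 49/25) / (2·(1)) = 7/20 m/s
check:
T_s = v_R/a_R = (7/20)/(1/2) = 0.7000 s
robot in T_r: 0.3500·0.0600 = 0.0210 m
robot under decel: 0.3500²/(2·0.5000) = 0.1225 m
person approaches 0.6000·(0.0600+0.7000) = 0.4560 m
margins: 0.0600+0.0000+0.0600 = 0.1200 m
sum ≈ 0.0210+0.1225+0.4560+0.1200 ≈ 0.7195 m = S ✓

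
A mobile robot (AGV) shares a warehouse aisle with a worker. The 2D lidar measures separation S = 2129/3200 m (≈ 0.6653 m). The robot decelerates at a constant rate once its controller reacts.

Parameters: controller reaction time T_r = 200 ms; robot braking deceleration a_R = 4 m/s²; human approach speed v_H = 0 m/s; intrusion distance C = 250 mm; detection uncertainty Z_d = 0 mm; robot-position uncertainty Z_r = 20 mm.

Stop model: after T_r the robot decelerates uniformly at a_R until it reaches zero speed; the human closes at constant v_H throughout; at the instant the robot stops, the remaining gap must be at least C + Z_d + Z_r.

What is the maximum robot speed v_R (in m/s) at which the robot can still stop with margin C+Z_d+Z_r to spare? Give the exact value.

quadratic (1/8)·v² + (1/5)·v + (-253/640) = 0
  disc = (1/5)² − 4·(1/8)·(-253/640) = 1521/6400 ; √disc = 39/80
  v_R = (−(1/5) + 39/80) / (2·(1/8)) = 23/20 m/s
check:
T_s = v_R/a_R = (23/20)/4 = 0.2875 s
robot in T_r: 1.1500·0.2000 = 0.2300 m
robot covers 1.1500·0.2875 − ½·4.0000·0.2875² = 0.1653 m while stopping
human closes 0.0000·0.4875 = 0.0000 m
margins: 0.2500+0.0000+0.0200 = 0.2700 m
sum ≈ 0.2300+0.1653+0.0000+0.2700 ≈ 0.6653 m = S ✓

v_R_max = 23/20 m/s = 1.1500 m/s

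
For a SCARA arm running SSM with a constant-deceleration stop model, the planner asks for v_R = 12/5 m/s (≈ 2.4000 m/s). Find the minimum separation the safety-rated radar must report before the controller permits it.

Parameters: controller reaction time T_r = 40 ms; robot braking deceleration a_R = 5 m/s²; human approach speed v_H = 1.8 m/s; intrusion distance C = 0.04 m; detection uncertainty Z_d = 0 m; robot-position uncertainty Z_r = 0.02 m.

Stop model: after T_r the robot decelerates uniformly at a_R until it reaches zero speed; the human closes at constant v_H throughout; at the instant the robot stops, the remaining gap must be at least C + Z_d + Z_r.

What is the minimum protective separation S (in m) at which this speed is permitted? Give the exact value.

T_s = v_R/a_R = (12/5)/5 = 0.4800 s
robot covers v_R·T_r = 2.4000·0.0400 = 0.0960 m before braking
braking distance = 2.4000²/(2·5.0000) = 0.5760 m
human over T_r+T_s: 1.8000·(0.0400+0.4800) = 0.9360 m
C+Z_d+Z_r = 0.0400+0.0000+0.0200 = 0.0600 m
S_min ≈ 0.0960+0.5760+0.9360+0.0600  ⇒  S_min = 417/250 m

S_min = 417/250 m = 1.6680 m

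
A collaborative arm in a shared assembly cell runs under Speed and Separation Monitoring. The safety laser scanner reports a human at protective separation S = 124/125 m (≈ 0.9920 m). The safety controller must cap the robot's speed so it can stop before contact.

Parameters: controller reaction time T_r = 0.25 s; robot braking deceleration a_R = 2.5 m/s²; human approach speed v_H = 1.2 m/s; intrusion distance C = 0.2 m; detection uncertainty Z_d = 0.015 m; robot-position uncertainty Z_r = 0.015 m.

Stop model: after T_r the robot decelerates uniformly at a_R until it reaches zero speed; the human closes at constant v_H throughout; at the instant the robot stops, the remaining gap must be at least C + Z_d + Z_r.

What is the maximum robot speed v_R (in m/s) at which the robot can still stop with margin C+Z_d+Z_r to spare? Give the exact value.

quadratic (1/5)·v² + (73/100)·v + (-231/500) = 0
  disc = (73/100)² − 4·(1/5)·(-231/500) = 361/400 ; √disc = 19/20
  v_R = (−(73/100) + 19/20) / (2·(1/5)) = 11/20 m/s
check:
braking lasts T_s = (11/20)/(5/2) = 0.2200 s
robot covers v_R·T_r = 0.5500·0.2500 = 0.1375 m before braking
braking distance = 0.5500²/(2·2.5000) = 0.0605 m
human over T_r+T_s: 1.2000·(0.2500+0.2200) = 0.5640 m
C+Z_d+Z_r = 0.2000+0.0150+0.0150 = 0.2300 m
sum ≈ 0.1375+0.0605+0.5640+0.2300 ≈ 0.9920 m = S ✓

v_R_max = 11/20 m/s = 0.5500 m/s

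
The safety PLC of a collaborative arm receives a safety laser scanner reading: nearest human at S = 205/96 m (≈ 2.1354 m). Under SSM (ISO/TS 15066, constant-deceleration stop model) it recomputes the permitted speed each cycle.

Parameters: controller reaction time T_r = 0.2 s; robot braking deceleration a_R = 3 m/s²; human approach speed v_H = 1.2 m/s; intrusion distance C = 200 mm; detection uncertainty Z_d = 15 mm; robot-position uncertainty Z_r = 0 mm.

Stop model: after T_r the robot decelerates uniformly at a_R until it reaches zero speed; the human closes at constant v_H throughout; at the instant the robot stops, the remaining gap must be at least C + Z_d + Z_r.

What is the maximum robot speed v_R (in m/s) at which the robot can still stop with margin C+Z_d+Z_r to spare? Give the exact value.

quadratic (1/6)·v² + (3/5)·v + (-4033/2400) = 0
  disc = (3/5)² − 4·(1/6)·(-4033/2400) = 5329/3600 ; √disc = 73/60
  v_R = (−(3/5) + 73/60) / (2·(1/6)) = 37/20 m/s
check:
braking lasts T_s = (37/20)/3 = 0.6167 s
reaction-phase robot travel = 1.8500·0.2000 = 0.3700 m
robot covers 1.8500·0.6167 − ½·3.0000·0.6167² = 0.5704 m while stopping
person approaches 1.2000·(0.2000+0.6167) = 0.9800 m
residual clearance needed = 0.2000+0.0150+0.0000 = 0.2150 m
sum ≈ 0.3700+0.5704+0.9800+0.2150 ≈ 2.1354 m = S ✓

v_R_max = 37/20 m/s = 1.8500 m/s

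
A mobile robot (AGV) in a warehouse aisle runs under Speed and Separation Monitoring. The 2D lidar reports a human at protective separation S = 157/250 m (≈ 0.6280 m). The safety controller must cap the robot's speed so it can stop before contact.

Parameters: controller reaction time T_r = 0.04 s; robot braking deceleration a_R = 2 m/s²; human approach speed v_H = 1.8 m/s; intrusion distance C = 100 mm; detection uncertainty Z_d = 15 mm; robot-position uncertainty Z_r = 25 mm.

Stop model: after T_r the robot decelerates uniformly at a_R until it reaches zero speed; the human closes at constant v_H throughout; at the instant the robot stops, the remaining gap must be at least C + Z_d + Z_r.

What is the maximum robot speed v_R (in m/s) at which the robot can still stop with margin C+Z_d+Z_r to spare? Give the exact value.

quadratic (1/4)·v² + (47/50)·v + (-52/125) = 0
  disc = (47/50)² − 4·(1/4)·(-52/125) = 3249/2500 ; √disc = 57/50
  v_R = (−(47/50) + 57/50) / (2·(1/4)) = 2/5 m/s
check:
T_s = v_R/a_R = (2/5)/2 = 0.2000 s
robot in T_r: 0.4000·0.0400 = 0.0160 m
robot under decel: 0.4000²/(2·2.0000) = 0.0400 m
human closes 1.8000·0.2400 = 0.4320 m
residual clearance needed = 0.1000+0.0150+0.0250 = 0.1400 m
sum ≈ 0.0160+0.0400+0.4320+0.1400 ≈ 0.6280 m = S ✓

v_R_max = 2/5 m/s = 0.4000 m/s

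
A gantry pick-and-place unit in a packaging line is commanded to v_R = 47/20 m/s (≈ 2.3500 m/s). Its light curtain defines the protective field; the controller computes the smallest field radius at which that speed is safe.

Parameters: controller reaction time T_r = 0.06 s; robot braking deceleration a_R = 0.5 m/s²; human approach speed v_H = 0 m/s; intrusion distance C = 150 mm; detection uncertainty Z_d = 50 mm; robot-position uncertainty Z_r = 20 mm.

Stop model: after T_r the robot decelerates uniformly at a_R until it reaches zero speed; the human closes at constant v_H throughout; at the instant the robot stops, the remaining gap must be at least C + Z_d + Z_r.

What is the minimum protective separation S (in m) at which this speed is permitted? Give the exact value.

T_s = v_R/a_R = (47/20)/(1/2) = 4.7000 s
robot in T_r: 2.3500·0.0600 = 0.1410 m
braking distance = 2.3500²/(2·0.5000) = 5.5225 m
human over T_r+T_s: 0.0000·(0.0600+4.7000) = 0.0000 m
residual clearance needed = 0.1500+0.0500+0.0200 = 0.2200 m
S_min ≈ 0.1410+5.5225+0.0000+0.2200  ⇒  S_min = 11767/2000 m

S_min = 11767/2000 m = 5.8835 m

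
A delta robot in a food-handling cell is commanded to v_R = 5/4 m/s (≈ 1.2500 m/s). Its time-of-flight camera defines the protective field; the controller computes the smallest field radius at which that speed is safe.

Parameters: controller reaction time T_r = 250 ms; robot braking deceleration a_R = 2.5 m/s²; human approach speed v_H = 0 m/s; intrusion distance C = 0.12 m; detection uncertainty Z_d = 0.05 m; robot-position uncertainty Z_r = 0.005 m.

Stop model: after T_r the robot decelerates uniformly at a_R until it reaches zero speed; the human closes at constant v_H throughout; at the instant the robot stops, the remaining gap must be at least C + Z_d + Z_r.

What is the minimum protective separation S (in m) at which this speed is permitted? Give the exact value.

T_s = v_R/a_R = (5/4)/(5/2) = 0.5000 s
robot covers v_R·T_r = 1.2500·0.2500 = 0.3125 m before braking
braking distance = 1.2500²/(2·2.5000) = 0.3125 m
human over T_r+T_s: 0.0000·(0.2500+0.5000) = 0.0000 m
margins: 0.1200+0.0500+0.0050 = 0.1750 m
S_min ≈ 0.3125+0.3125+0.0000+0.1750  ⇒  S_min = 4/5 m

S_min = 4/5 m = 0.8000 m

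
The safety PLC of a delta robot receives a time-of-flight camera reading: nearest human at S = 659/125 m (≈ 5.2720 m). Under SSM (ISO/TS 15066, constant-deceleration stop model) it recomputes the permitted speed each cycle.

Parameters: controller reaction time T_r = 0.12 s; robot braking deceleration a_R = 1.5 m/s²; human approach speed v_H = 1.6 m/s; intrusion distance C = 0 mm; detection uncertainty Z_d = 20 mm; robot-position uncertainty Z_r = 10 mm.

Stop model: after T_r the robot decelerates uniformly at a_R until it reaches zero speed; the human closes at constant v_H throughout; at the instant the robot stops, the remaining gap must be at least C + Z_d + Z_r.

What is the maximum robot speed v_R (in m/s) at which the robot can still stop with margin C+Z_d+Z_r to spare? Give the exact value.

collect terms ⇒ (1/3)·v_R² + (89/75)·v_R + (-101/20) = 0
  disc = (89/75)² − 4·(1/3)·(-101/20) = 45796/5625 ; √disc = 214/75
  v_R = (−(89/75) + 214/75) / (2·(1/3)) = 5/2 m/s
check:
stop time T_s = (5/2)/(3/2) = 1.6667 s
robot covers v_R·T_r = 2.5000·0.1200 = 0.3000 m before braking
robot covers 2.5000·1.6667 − ½·1.5000·1.6667² = 2.0833 m while stopping
human over T_r+T_s: 1.6000·(0.1200+1.6667) = 2.8587 m
margins: 0.0000+0.0200+0.0100 = 0.0300 m
sum ≈ 0.3000+2.0833+2.8587+0.0300 ≈ 5.2720 m = S ✓

v_R_max = 5/2 m/s = 2.5000 m/s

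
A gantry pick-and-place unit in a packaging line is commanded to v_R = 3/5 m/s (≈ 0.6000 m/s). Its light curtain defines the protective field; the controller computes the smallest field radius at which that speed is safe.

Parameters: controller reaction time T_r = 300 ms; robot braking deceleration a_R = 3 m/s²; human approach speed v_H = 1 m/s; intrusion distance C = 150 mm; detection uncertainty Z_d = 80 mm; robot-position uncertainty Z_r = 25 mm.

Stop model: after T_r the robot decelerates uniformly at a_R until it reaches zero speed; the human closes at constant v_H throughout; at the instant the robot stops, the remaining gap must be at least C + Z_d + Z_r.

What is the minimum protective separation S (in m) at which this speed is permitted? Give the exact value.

S_min = 199/200 m = 0.9950 m

T_s = v_R/a_R = (3/5)/3 = 0.2000 s
robot covers v_R·T_r = 0.6000·0.3000 = 0.1800 m before braking
robot under decel: 0.6000²/(2·3.0000) = 0.0600 m
person approaches 1.0000·(0.3000+0.2000) = 0.5000 m
C+Z_d+Z_r = 0.1500+0.0800+0.0250 = 0.2550 m
S_min ≈ 0.1800+0.0600+0.5000+0.2550  ⇒  S_min = 199/200 m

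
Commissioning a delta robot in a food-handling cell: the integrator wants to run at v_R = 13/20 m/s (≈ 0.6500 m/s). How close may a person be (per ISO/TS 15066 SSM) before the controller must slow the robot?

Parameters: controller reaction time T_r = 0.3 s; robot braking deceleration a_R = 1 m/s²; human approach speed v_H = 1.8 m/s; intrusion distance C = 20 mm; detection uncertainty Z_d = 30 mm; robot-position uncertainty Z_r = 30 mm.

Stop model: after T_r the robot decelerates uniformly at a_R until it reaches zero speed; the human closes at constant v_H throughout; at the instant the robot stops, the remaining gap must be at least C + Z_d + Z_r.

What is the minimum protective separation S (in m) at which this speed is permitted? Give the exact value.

T_s = v_R/a_R = (13/20)/1 = 0.6500 s
reaction-phase robot travel = 0.6500·0.3000 = 0.1950 m
robot covers 0.6500·0.6500 − ½·1.0000·0.6500² = 0.2112 m while stopping
human over T_r+T_s: 1.8000·(0.3000+0.6500) = 1.7100 m
C+Z_d+Z_r = 0.0200+0.0300+0.0300 = 0.0800 m
S_min ≈ 0.1950+0.2112+1.7100+0.0800  ⇒  S_min = 1757/800 m

S_min = 1757/800 m = 2.1963 m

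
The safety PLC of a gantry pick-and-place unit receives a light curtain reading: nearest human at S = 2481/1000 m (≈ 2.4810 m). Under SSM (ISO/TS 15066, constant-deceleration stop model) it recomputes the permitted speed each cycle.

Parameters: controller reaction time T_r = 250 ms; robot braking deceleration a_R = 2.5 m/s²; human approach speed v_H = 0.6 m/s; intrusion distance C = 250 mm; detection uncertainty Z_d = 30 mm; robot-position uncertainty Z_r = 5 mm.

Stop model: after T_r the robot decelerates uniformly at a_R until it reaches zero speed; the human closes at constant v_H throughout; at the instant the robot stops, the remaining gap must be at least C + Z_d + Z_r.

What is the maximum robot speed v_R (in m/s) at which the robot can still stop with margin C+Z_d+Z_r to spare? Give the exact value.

v_R_max = 11/5 m/s = 2.2000 m/s

at the boundary: (1/5)·v² + (49/100)·v + (-1023/500) = 0
  disc = (49/100)² − 4·(1/5)·(-1023/500) = 18769/10000 ; √disc = 137/100
  v_R = (−(49/100) + 137/100) / (2·(1/5)) = 11/5 m/s
check:
stop time T_s = (11/5)/(5/2) = 0.8800 s
robot in T_r: 2.2000·0.2500 = 0.5500 m
robot under decel: 2.2000²/(2·2.5000) = 0.9680 m
human closes 0.6000·1.1300 = 0.6780 m
margins: 0.2500+0.0300+0.0050 = 0.2850 m
sum ≈ 0.5500+0.9680+0.6780+0.2850 ≈ 2.4810 m = S ✓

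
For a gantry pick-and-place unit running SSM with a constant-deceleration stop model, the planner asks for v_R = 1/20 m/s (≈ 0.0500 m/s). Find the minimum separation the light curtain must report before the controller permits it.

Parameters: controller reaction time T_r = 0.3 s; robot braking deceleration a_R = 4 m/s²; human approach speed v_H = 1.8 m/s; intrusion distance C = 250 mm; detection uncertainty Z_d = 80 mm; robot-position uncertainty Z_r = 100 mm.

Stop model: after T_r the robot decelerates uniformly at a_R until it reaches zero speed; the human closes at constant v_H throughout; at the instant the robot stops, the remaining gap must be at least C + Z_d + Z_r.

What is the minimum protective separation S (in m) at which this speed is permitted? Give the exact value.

stop time T_s = (1/20)/4 = 0.0125 s
robot in T_r: 0.0500·0.3000 = 0.0150 m
robot covers 0.0500·0.0125 − ½·4.0000·0.0125² = 0.0003 m while stopping
person approaches 1.8000·(0.3000+0.0125) = 0.5625 m
residual clearance needed = 0.2500+0.0800+0.1000 = 0.4300 m
S_min ≈ 0.0150+0.0003+0.5625+0.4300  ⇒  S_min = 129/128 m

S_min = 129/128 m = 1.0078 m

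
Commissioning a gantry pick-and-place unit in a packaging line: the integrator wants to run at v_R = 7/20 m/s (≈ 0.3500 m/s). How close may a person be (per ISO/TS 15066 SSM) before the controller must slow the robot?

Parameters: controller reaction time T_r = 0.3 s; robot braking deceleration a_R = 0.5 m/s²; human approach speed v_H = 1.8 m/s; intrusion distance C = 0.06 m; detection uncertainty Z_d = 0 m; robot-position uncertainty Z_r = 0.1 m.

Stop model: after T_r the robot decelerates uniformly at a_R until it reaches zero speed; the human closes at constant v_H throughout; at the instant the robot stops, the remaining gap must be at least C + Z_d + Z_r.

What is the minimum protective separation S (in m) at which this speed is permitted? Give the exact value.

T_s = v_R/a_R = (7/20)/(1/2) = 0.7000 s
reaction-phase robot travel = 0.3500·0.3000 = 0.1050 m
robot covers 0.3500·0.7000 − ½·0.5000·0.7000² = 0.1225 m while stopping
person approaches 1.8000·(0.3000+0.7000) = 1.8000 m
margins: 0.0600+0.0000+0.1000 = 0.1600 m
S_min ≈ 0.1050+0.1225+1.8000+0.1600  ⇒  S_min = 35/16 m

S_min = 35/16 m = 2.1875 m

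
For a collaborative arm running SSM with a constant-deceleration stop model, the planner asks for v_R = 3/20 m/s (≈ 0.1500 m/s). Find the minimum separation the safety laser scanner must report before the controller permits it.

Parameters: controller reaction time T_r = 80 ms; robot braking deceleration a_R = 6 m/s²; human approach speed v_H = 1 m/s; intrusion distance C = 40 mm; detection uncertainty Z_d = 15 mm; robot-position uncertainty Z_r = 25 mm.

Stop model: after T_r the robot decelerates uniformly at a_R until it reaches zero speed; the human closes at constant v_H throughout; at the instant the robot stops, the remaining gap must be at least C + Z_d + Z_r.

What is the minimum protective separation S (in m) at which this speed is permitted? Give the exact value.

braking lasts T_s = (3/20)/6 = 0.0250 s
reaction-phase robot travel = 0.1500·0.0800 = 0.0120 m
robot under decel: 0.1500²/(2·6.0000) = 0.0019 m
person approaches 1.0000·(0.0800+0.0250) = 0.1050 m
margins: 0.0400+0.0150+0.0250 = 0.0800 m
S_min ≈ 0.0120+0.0019+0.1050+0.0800  ⇒  S_min = 1591/8000 m

S_min = 1591/8000 m = 0.1989 m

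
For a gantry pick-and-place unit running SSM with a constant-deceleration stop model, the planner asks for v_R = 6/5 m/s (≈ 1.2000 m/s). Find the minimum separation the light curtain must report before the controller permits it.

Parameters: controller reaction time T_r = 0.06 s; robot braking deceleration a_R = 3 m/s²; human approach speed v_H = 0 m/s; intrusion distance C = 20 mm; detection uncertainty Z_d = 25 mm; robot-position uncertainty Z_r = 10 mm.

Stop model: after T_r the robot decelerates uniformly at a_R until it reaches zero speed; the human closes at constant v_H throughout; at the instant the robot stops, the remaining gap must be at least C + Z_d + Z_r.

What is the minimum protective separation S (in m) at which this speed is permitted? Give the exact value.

braking lasts T_s = (6/5)/3 = 0.4000 s
robot in T_r: 1.2000·0.0600 = 0.0720 m
robot under decel: 1.2000²/(2·3.0000) = 0.2400 m
human over T_r+T_s: 0.0000·(0.0600+0.4000) = 0.0000 m
margins: 0.0200+0.0250+0.0100 = 0.0550 m
S_min ≈ 0.0720+0.2400+0.0000+0.0550  ⇒  S_min = 367/1000 m

S_min = 367/1000 m = 0.3670 m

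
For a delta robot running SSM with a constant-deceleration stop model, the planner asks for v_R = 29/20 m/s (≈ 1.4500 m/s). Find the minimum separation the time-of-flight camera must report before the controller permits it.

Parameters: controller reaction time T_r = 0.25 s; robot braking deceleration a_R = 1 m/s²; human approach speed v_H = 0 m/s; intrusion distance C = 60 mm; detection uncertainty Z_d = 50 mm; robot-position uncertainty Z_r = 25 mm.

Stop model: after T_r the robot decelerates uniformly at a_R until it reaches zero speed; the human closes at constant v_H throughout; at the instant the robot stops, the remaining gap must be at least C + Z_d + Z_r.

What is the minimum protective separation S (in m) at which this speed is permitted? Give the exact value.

braking lasts T_s = (29/20)/1 = 1.4500 s
reaction-phase robot travel = 1.4500·0.2500 = 0.3625 m
robot covers 1.4500·1.4500 − ½·1.0000·1.4500² = 1.0513 m while stopping
human over T_r+T_s: 0.0000·(0.2500+1.4500) = 0.0000 m
margins: 0.0600+0.0500+0.0250 = 0.1350 m
S_min ≈ 0.3625+1.0513+0.0000+0.1350  ⇒  S_min = 1239/800 m

S_min = 1239/800 m = 1.5488 m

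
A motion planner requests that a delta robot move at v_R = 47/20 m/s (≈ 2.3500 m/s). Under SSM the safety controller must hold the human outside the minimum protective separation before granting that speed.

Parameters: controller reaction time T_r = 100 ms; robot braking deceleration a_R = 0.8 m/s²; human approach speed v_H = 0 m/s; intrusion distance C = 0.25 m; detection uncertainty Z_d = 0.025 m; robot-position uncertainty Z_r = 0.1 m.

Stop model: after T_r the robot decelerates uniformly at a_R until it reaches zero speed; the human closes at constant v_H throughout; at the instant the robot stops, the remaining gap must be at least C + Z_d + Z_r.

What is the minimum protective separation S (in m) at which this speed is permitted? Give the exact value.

S_min = 12997/3200 m = 4.0616 m

braking lasts T_s = (47/20)/(4/5) = 2.9375 s
robot covers v_R·T_r = 2.3500·0.1000 = 0.2350 m before braking
robot covers 2.3500·2.9375 − ½·0.8000·2.9375² = 3.4516 m while stopping
human closes 0.0000·3.0375 = 0.0000 m
residual clearance needed = 0.2500+0.0250+0.1000 = 0.3750 m
S_min ≈ 0.2350+3.4516+0.0000+0.3750  ⇒  S_min = 12997/3200 m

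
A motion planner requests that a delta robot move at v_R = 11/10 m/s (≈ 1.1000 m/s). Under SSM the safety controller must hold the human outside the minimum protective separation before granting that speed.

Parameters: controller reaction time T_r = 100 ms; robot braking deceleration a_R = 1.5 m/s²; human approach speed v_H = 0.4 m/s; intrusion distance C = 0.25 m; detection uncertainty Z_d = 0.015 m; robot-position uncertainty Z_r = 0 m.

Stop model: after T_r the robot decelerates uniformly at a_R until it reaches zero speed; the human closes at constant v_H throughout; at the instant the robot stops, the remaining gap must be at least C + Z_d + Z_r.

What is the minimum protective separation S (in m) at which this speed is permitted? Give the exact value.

stop time T_s = (11/10)/(3/2) = 0.7333 s
reaction-phase robot travel = 1.1000·0.1000 = 0.1100 m
robot under decel: 1.1000²/(2·1.5000) = 0.4033 m
person approaches 0.4000·(0.1000+0.7333) = 0.3333 m
margins: 0.2500+0.0150+0.0000 = 0.2650 m
S_min ≈ 0.1100+0.4033+0.3333+0.2650  ⇒  S_min = 667/600 m

S_min = 667/600 m = 1.1117 m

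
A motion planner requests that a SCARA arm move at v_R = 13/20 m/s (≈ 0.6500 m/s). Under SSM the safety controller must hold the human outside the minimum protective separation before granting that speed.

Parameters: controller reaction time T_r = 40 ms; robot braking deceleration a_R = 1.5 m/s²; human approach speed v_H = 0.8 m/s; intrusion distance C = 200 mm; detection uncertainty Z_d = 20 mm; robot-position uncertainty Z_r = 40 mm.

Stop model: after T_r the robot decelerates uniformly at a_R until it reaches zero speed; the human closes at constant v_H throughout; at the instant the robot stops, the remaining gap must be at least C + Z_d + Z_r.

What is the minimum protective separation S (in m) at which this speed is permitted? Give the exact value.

T_s = v_R/a_R = (13/20)/(3/2) = 0.4333 s
robot covers v_R·T_r = 0.6500·0.0400 = 0.0260 m before braking
braking distance = 0.6500²/(2·1.5000) = 0.1408 m
person approaches 0.8000·(0.0400+0.4333) = 0.3787 m
C+Z_d+Z_r = 0.2000+0.0200+0.0400 = 0.2600 m
S_min ≈ 0.0260+0.1408+0.3787+0.2600  ⇒  S_min = 1611/2000 m

S_min = 1611/2000 m = 0.8055 m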